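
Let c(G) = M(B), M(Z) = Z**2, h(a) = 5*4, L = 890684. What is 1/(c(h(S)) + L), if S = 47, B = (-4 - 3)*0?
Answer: 1/890684 ≈ 1.1227e-6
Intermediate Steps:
B = 0 (B = -7*0 = 0)
h(a) = 20
c(G) = 0 (c(G) = 0**2 = 0)
1/(c(h(S)) + L) = 1/(0 + 890684) = 1/890684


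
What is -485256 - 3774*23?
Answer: -572058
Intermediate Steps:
-485256 - 3774*23 = -485256 - 86802 = -572058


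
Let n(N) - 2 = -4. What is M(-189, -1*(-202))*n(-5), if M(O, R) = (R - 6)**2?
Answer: -76832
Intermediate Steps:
n(N) = -2 (n(N) = 2 - 4 = -2)
M(O, R) = (-6 + R)**2
M(-189, -1*(-202))*n(-5) = (-6 - 1*(-202))**2*(-2) = (-6 + 202)**2*(-2) = 196**2*(-2) = 38416*(-2) = -76832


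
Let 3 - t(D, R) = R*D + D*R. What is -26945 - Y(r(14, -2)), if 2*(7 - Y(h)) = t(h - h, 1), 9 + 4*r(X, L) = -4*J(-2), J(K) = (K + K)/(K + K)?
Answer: -53901/2 ≈ -26951.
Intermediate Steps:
J(K) = 1 (J(K) = (2*K)/((2*K)) = (2*K)*(1/(2*K)) = 1)
r(X, L) = -13/4 (r(X, L) = -9/4 + (-4*1)/4 = -9/4 + (1/4)*(-4) = -9/4 - 1 = -13/4)
t(D, R) = 3 - 2*D*R (t(D, R) = 3 - (R*D + D*R) = 3 - (D*R + D*R) = 3 - 2*D*R)
Y(h) = 11/2 (Y(h) = 7 - (3 - 2*(h - h)*1)/2 = 7 - (3 - 2*0*1)/2 = 7 - (3 + 0)/2 = 7 - 1/2*3 = 7 - 3/2 = 11/2)
-26945 - Y(r(14, -2)) = -26945 - 1*11/2 = -26945 - 11/2 = -53901/2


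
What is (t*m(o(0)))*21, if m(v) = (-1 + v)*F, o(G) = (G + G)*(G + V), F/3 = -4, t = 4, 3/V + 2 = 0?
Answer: 1008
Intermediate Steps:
V = -3/2 (V = 3/(-2 + 0) = 3/(-2) = 3*(-1/2) = -3/2 ≈ -1.5000)
F = -12 (F = 3*(-4) = -12)
o(G) = 2*G*(-3/2 + G) (o(G) = (G + G)*(G - 3/2) = (2*G)*(-3/2 + G) = 2*G*(-3/2 + G))
m(v) = 12 - 12*v (m(v) = (-1 + v)*(-12) = 12 - 12*v)
(t*m(o(0)))*21 = (4*(12 - 0*(-3 + 2*0)))*21 = (4*(12 - 0*(-3 + 0)))*21 = (4*(12 - 0*(-3)))*21 = (4*(12 - 12*0))*21 = (4*(12 + 0))*21 = (4*12)*21 = 48*21 = 1008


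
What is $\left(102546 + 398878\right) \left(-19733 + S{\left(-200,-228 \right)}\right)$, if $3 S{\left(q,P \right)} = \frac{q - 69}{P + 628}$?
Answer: $- \frac{742103414591}{75} \approx -9.8947 \cdot 10^{9}$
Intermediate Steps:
$S{\left(q,P \right)} = \frac{-69 + q}{3 \left(628 + P\right)}$ ($S{\left(q,P \right)} = \frac{\left(q - 69\right) \frac{1}{P + 628}}{3} = \frac{\left(-69 + q\right) \frac{1}{628 + P}}{3} = \frac{\frac{1}{628 + P} \left(-69 + q\right)}{3} = \frac{-69 + q}{3 \left(628 + P\right)}$)
$\left(102546 + 398878\right) \left(-19733 + S{\left(-200,-228 \right)}\right) = \left(102546 + 398878\right) \left(-19733 + \frac{-69 - 200}{3 \left(628 - 228\right)}\right) = 501424 \left(-19733 + \frac{1}{3} \cdot \frac{1}{400} \left(-269\right)\right) = 501424 \left(-19733 - \frac{269}{1200}\right) = 501424 \left(- \frac{23679869}{1200}\right) = - \frac{742103414591}{75}$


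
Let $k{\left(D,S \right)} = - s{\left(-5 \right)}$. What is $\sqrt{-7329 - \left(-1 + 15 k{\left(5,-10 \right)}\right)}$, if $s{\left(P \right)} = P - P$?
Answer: $4 i \sqrt{458} \approx 85.604 i$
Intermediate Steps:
$s{\left(P \right)} = 0$
$k{\left(D,S \right)} = 0$ ($k{\left(D,S \right)} = \left(-1\right) 0 = 0$)
$\sqrt{-7329 - \left(-1 + 15 k{\left(5,-10 \right)}\right)} = \sqrt{-7329 + \left(\left(-15\right) 0 + \left(-1\right)^{2}\right)} = \sqrt{-7329 + \left(0 + 1\right)} = \sqrt{-7329 + 1} = \sqrt{-7328} = 4 i \sqrt{458}$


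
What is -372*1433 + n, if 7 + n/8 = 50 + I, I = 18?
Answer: -532588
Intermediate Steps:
n = 488 (n = -56 + 8*(50 + 18) = -56 + 8*68 = -56 + 544 = 488)
-372*1433 + n = -372*1433 + 488 = -533076 + 488 = -532588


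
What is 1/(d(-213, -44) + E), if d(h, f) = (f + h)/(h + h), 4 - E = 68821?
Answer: -426/29315785 ≈ -1.4531e-5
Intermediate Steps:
E = -68817 (E = 4 - 1*68821 = 4 - 68821 = -68817)
d(h, f) = (f + h)/(2*h) (d(h, f) = (f + h)/((2*h)) = (f + h)*(1/(2*h)) = (f + h)/(2*h))
1/(d(-213, -44) + E) = 1/((½)*(-44 - 213)/(-213) - 68817) = 1/((½)*(-1/213)*(-257) - 68817) = 1/(257/426 - 68817) = 1/(-29315785/426) = -426/29315785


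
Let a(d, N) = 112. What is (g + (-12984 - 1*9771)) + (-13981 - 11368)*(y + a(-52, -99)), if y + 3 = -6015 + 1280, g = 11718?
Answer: 117253437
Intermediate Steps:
y = -4738 (y = -3 + (-6015 + 1280) = -3 - 4735 = -4738)
(g + (-12984 - 1*9771)) + (-13981 - 11368)*(y + a(-52, -99)) = (11718 + (-12984 - 1*9771)) + (-13981 - 11368)*(-4738 + 112) = (11718 + (-12984 - 9771)) - 25349*(-4626) = (11718 - 22755) + 117264474 = -11037 + 117264474 = 117253437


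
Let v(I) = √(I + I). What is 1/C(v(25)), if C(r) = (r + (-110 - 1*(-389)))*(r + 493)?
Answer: 137597/18903135209 - 3860*√2/18903135209 ≈ 6.9903e-6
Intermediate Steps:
v(I) = √2*√I (v(I) = √(2*I) = √2*√I)
C(r) = (279 + r)*(493 + r) (C(r) = (r + (-110 + 389))*(493 + r) = (r + 279)*(493 + r) = (279 + r)*(493 + r))
1/C(v(25)) = 1/(137547 + (√2*√25)² + 772*(√2*√25)) = 1/(137547 + (√2*5)² + 772*(√2*5)) = 1/(137547 + (5*√2)² + 772*(5*√2)) = 1/(137547 + 50 + 3860*√2) = 1/(137597 + 3860*√2)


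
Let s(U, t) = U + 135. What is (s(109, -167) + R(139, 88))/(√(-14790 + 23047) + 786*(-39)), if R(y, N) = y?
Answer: -11740482/939659459 - 383*√8257/939659459 ≈ -0.012531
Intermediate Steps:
s(U, t) = 135 + U
(s(109, -167) + R(139, 88))/(√(-14790 + 23047) + 786*(-39)) = ((135 + 109) + 139)/(√(-14790 + 23047) + 786*(-39)) = (244 + 139)/(√8257 - 30654) = 383/(-30654 + √8257)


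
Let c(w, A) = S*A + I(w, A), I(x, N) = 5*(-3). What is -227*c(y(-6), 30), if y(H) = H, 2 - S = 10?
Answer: 57885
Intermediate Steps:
I(x, N) = -15
S = -8 (S = 2 - 1*10 = 2 - 10 = -8)
c(w, A) = -15 - 8*A (c(w, A) = -8*A - 15 = -15 - 8*A)
-227*c(y(-6), 30) = -227*(-15 - 8*30) = -227*(-15 - 240) = -227*(-255) = 57885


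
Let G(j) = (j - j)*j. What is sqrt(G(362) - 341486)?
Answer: I*sqrt(341486) ≈ 584.37*I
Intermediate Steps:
G(j) = 0 (G(j) = 0*j = 0)
sqrt(G(362) - 341486) = sqrt(0 - 341486) = sqrt(-341486) = I*sqrt(341486)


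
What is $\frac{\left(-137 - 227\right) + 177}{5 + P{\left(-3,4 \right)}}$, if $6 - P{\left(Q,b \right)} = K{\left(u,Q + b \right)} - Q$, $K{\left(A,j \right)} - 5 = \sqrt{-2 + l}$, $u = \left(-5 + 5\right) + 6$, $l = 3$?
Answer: $- \frac{187}{2} \approx -93.5$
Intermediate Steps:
$u = 6$ ($u = 0 + 6 = 6$)
$K{\left(A,j \right)} = 6$ ($K{\left(A,j \right)} = 5 + \sqrt{-2 + 3} = 5 + \sqrt{1} = 5 + 1 = 6$)
$P{\left(Q,b \right)} = Q$ ($P{\left(Q,b \right)} = 6 - \left(6 - Q\right) = 6 + \left(-6 + Q\right) = Q$)
$\frac{\left(-137 - 227\right) + 177}{5 + P{\left(-3,4 \right)}} = \frac{\left(-137 - 227\right) + 177}{5 - 3} = \frac{-364 + 177}{2} = \left(-187\right) \frac{1}{2} = - \frac{187}{2}$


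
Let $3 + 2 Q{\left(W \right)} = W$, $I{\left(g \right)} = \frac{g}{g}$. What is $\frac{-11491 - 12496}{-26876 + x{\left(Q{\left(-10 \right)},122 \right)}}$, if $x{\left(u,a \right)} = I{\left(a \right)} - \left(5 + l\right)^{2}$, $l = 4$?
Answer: $\frac{23987}{26956} \approx 0.88986$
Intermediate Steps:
$I{\left(g \right)} = 1$
$Q{\left(W \right)} = - \frac{3}{2} + \frac{W}{2}$
$x{\left(u,a \right)} = -80$ ($x{\left(u,a \right)} = 1 - \left(5 + 4\right)^{2} = 1 - 9^{2} = 1 - 81 = -80$)
$\frac{-11491 - 12496}{-26876 + x{\left(Q{\left(-10 \right)},122 \right)}} = \frac{-11491 - 12496}{-26876 - 80} = \frac{-11491 - 12496}{-26956} = \left(-11491 - 12496\right) \left(- \frac{1}{26956}\right) = \left(-23987\right) \left(- \frac{1}{26956}\right) = \frac{23987}{26956}$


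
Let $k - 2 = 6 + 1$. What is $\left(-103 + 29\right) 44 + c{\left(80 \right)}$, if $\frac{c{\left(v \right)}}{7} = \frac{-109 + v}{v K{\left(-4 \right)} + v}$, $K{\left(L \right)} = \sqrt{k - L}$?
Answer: $- \frac{3125557}{960} - \frac{203 \sqrt{13}}{960} \approx -3256.6$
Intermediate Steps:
$k = 9$ ($k = 2 + \left(6 + 1\right) = 2 + 7 = 9$)
$K{\left(L \right)} = \sqrt{9 - L}$
$c{\left(v \right)} = \frac{7 \left(-109 + v\right)}{v + v \sqrt{13}}$ ($c{\left(v \right)} = 7 \frac{-109 + v}{v \sqrt{9 - -4} + v} = 7 \frac{-109 + v}{v \sqrt{9 + 4} + v} = 7 \frac{-109 + v}{v \sqrt{13} + v} = 7 \frac{-109 + v}{v + v \sqrt{13}} = \frac{7 \left(-109 + v\right)}{v + v \sqrt{13}}$)
$\left(-103 + 29\right) 44 + c{\left(80 \right)} = \left(-103 + 29\right) 44 + \frac{7 \left(-109 + 80\right)}{80 \left(1 + \sqrt{13}\right)} = \left(-74\right) 44 + 7 \cdot \frac{1}{80} \frac{1}{1 + \sqrt{13}} \left(-29\right) = -3256 - \frac{203}{80 \left(1 + \sqrt{13}\right)}$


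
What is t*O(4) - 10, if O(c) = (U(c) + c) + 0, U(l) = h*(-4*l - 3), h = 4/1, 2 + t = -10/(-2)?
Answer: -226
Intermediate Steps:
t = 3 (t = -2 - 10/(-2) = -2 - 10*(-1/2) = -2 + 5 = 3)
h = 4 (h = 4*1 = 4)
U(l) = -12 - 16*l (U(l) = 4*(-4*l - 3) = 4*(-3 - 4*l) = -12 - 16*l)
O(c) = -12 - 15*c (O(c) = ((-12 - 16*c) + c) + 0 = (-12 - 15*c) + 0 = -12 - 15*c)
t*O(4) - 10 = 3*(-12 - 15*4) - 10 = 3*(-12 - 60) - 10 = 3*(-72) - 10 = -216 - 10 = -226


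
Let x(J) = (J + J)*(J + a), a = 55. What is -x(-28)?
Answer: 1512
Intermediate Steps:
x(J) = 2*J*(55 + J) (x(J) = (J + J)*(J + 55) = (2*J)*(55 + J) = 2*J*(55 + J))
-x(-28) = -2*(-28)*(55 - 28) = -2*(-28)*27 = -1*(-1512) = 1512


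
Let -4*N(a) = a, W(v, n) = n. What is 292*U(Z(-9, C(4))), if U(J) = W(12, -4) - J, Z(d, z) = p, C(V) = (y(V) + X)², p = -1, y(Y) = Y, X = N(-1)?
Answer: -876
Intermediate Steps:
N(a) = -a/4
X = ¼ (X = -¼*(-1) = ¼ ≈ 0.25000)
C(V) = (¼ + V)² (C(V) = (V + ¼)² = (¼ + V)²)
Z(d, z) = -1
U(J) = -4 - J
292*U(Z(-9, C(4))) = 292*(-4 - 1*(-1)) = 292*(-4 + 1) = 292*(-3) = -876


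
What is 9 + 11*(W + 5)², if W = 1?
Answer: 405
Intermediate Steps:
9 + 11*(W + 5)² = 9 + 11*(1 + 5)² = 9 + 11*6² = 9 + 11*36 = 9 + 396 = 405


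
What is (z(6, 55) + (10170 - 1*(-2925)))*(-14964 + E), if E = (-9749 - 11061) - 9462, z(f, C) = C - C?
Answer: -592365420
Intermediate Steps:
z(f, C) = 0
E = -30272 (E = -20810 - 9462 = -30272)
(z(6, 55) + (10170 - 1*(-2925)))*(-14964 + E) = (0 + (10170 - 1*(-2925)))*(-14964 - 30272) = (0 + (10170 + 2925))*(-45236) = (0 + 13095)*(-45236) = 13095*(-45236) = -592365420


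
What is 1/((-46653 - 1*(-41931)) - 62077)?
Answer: -1/66799 ≈ -1.4970e-5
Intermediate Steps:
1/((-46653 - 1*(-41931)) - 62077) = 1/((-46653 + 41931) - 62077) = 1/(-4722 - 62077) = 1/(-66799) = -1/66799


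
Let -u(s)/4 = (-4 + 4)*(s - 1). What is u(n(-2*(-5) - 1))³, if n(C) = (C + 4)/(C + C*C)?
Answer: 0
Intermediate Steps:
n(C) = (4 + C)/(C + C²)
u(s) = 0 (u(s) = -4*(-4 + 4)*(s - 1) = -0*(-1 + s) = -4*0 = 0)
u(n(-2*(-5) - 1))³ = 0³ = 0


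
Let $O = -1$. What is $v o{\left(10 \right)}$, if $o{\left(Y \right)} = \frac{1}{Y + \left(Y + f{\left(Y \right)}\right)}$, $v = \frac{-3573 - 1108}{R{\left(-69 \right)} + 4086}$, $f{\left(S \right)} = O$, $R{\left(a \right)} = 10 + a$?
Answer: $- \frac{4681}{76513} \approx -0.061179$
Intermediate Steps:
$f{\left(S \right)} = -1$
$v = - \frac{4681}{4027}$ ($v = \frac{-3573 - 1108}{\left(10 - 69\right) + 4086} = - \frac{4681}{-59 + 4086} = - \frac{4681}{4027} \approx -1.1624$)
$o{\left(Y \right)} = \frac{1}{-1 + 2 Y}$ ($o{\left(Y \right)} = \frac{1}{Y + \left(Y - 1\right)} = \frac{1}{Y + \left(-1 + Y\right)} = \frac{1}{-1 + 2 Y}$)
$v o{\left(10 \right)} = - \frac{4681}{4027 \left(-1 + 2 \cdot 10\right)} = - \frac{4681}{4027 \left(-1 + 20\right)} = - \frac{4681}{4027 \cdot 19} = \left(- \frac{4681}{4027}\right) \frac{1}{19} = - \frac{4681}{76513}$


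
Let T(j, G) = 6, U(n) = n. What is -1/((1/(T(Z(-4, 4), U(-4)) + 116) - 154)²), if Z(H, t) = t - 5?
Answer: -14884/352951369 ≈ -4.2170e-5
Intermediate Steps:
Z(H, t) = -5 + t
-1/((1/(T(Z(-4, 4), U(-4)) + 116) - 154)²) = -1/((1/(6 + 116) - 154)²) = -1/((1/122 - 154)²) = -1/((-18787/122)²) = -1/352951369/14884 = -1*14884/352951369 = -14884/352951369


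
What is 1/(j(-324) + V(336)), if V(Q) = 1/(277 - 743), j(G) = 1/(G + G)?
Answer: -150984/557 ≈ -271.07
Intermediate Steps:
j(G) = 1/(2*G)
V(Q) = -1/466 (V(Q) = 1/(-466) = -1/466)
1/(j(-324) + V(336)) = 1/((1/2)/(-324) - 1/466) = 1/((1/2)*(-1/324) - 1/466) = 1/(-1/648 - 1/466) = 1/(-557/150984) = -150984/557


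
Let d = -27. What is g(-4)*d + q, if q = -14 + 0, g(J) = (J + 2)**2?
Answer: -122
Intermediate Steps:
g(J) = (2 + J)**2
q = -14
g(-4)*d + q = (2 - 4)**2*(-27) - 14 = (-2)**2*(-27) - 14 = 4*(-27) - 14 = -108 - 14 = -122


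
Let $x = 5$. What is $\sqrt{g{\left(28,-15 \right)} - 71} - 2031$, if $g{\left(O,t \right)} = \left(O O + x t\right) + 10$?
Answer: $-2031 + 18 \sqrt{2} \approx -2005.5$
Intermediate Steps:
$g{\left(O,t \right)} = 10 + O^{2} + 5 t$ ($g{\left(O,t \right)} = \left(O O + 5 t\right) + 10 = \left(O^{2} + 5 t\right) + 10 = 10 + O^{2} + 5 t$)
$\sqrt{g{\left(28,-15 \right)} - 71} - 2031 = \sqrt{\left(10 + 28^{2} + 5 \left(-15\right)\right) - 71} - 2031 = \sqrt{\left(10 + 784 - 75\right) - 71} - 2031 = \sqrt{719 - 71} - 2031 = \sqrt{648} - 2031 = 18 \sqrt{2} - 2031 = -2031 + 18 \sqrt{2}$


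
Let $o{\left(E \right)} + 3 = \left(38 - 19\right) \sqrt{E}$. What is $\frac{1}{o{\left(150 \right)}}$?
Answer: $\frac{1}{18047} + \frac{95 \sqrt{6}}{54141} \approx 0.0043535$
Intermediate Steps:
$o{\left(E \right)} = -3 + 19 \sqrt{E}$ ($o{\left(E \right)} = -3 + \left(38 - 19\right) \sqrt{E} = -3 + 19 \sqrt{E}$)
$\frac{1}{o{\left(150 \right)}} = \frac{1}{-3 + 19 \sqrt{150}} = \frac{1}{-3 + 19 \cdot 5 \sqrt{6}} = \frac{1}{-3 + 95 \sqrt{6}}$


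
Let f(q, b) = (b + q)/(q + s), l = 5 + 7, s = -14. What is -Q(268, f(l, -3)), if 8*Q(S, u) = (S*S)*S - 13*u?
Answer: -38497781/16 ≈ -2.4061e+6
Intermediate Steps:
l = 12
f(q, b) = (b + q)/(-14 + q) (f(q, b) = (b + q)/(q - 14) = (b + q)/(-14 + q))
Q(S, u) = -13*u/8 + S³/8 (Q(S, u) = ((S*S)*S - 13*u)/8 = (S²*S - 13*u)/8 = (S³ - 13*u)/8 = -13*u/8 + S³/8)
-Q(268, f(l, -3)) = -(-13*(-3 + 12)/(8*(-14 + 12)) + (⅛)*268³) = -(-13*9/(8*(-2)) + (⅛)*19248832) = -(-(-13)*9/16 + 2406104) = -(-13/8*(-9/2) + 2406104) = -(117/16 + 2406104) = -1*38497781/16 = -38497781/16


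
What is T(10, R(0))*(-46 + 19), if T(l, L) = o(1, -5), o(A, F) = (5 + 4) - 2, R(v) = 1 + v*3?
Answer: -189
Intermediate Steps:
R(v) = 1 + 3*v
o(A, F) = 7 (o(A, F) = 9 - 2 = 7)
T(l, L) = 7
T(10, R(0))*(-46 + 19) = 7*(-46 + 19) = 7*(-27) = -189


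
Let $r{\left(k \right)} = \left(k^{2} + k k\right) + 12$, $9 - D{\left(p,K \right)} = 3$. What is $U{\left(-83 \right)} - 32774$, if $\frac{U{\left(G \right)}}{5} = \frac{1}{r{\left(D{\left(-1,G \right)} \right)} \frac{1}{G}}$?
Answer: $- \frac{2753431}{84} \approx -32779.0$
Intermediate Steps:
$D{\left(p,K \right)} = 6$ ($D{\left(p,K \right)} = 9 - 3 = 6$)
$r{\left(k \right)} = 12 + 2 k^{2}$ ($r{\left(k \right)} = \left(k^{2} + k^{2}\right) + 12 = 2 k^{2} + 12 = 12 + 2 k^{2}$)
$U{\left(G \right)} = \frac{5 G}{84}$ ($U{\left(G \right)} = \frac{5}{\left(12 + 2 \cdot 6^{2}\right) \frac{1}{G}} = \frac{5}{\left(12 + 2 \cdot 36\right) \frac{1}{G}} = \frac{5}{\left(12 + 72\right) \frac{1}{G}} = \frac{5}{84 \frac{1}{G}} = 5 \frac{G}{84} = \frac{5 G}{84}$)
$U{\left(-83 \right)} - 32774 = \frac{5}{84} \left(-83\right) - 32774 = - \frac{415}{84} - 32774 = - \frac{2753431}{84}$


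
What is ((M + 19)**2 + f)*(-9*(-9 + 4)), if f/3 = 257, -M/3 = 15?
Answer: 65115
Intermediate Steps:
M = -45 (M = -3*15 = -45)
f = 771 (f = 3*257 = 771)
((M + 19)**2 + f)*(-9*(-9 + 4)) = ((-45 + 19)**2 + 771)*(-9*(-9 + 4)) = ((-26)**2 + 771)*(-9*(-5)) = (676 + 771)*45 = 1447*45 = 65115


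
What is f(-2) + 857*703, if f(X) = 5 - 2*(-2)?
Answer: 602480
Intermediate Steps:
f(X) = 9 (f(X) = 5 + 4 = 9)
f(-2) + 857*703 = 9 + 857*703 = 9 + 602471 = 602480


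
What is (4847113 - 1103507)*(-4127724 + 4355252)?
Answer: 851775185968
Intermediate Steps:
(4847113 - 1103507)*(-4127724 + 4355252) = 3743606*227528 = 851775185968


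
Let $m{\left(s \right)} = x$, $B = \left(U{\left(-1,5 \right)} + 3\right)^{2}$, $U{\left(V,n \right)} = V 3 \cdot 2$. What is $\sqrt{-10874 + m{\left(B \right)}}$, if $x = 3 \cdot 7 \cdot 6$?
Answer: $2 i \sqrt{2687} \approx 103.67 i$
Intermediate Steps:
$U{\left(V,n \right)} = 6 V$ ($U{\left(V,n \right)} = 3 V 2 = 6 V$)
$B = 9$ ($B = \left(6 \left(-1\right) + 3\right)^{2} = \left(-6 + 3\right)^{2} = \left(-3\right)^{2} = 9$)
$x = 126$ ($x = 21 \cdot 6 = 126$)
$m{\left(s \right)} = 126$
$\sqrt{-10874 + m{\left(B \right)}} = \sqrt{-10874 + 126} = \sqrt{-10748} = 2 i \sqrt{2687}$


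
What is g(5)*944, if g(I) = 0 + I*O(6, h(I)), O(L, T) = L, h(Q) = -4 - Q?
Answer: 28320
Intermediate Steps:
g(I) = 6*I (g(I) = 0 + I*6 = 0 + 6*I = 6*I)
g(5)*944 = (6*5)*944 = 30*944 = 28320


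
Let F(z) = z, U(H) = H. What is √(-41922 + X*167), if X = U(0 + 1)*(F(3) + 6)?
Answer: 9*I*√499 ≈ 201.04*I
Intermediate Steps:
X = 9 (X = (0 + 1)*(3 + 6) = 1*9 = 9)
√(-41922 + X*167) = √(-41922 + 9*167) = √(-41922 + 1503) = √(-40419) = 9*I*√499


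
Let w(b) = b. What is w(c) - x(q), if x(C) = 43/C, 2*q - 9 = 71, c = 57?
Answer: 2237/40 ≈ 55.925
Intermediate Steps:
q = 40 (q = 9/2 + (½)*71 = 9/2 + 71/2 = 40)
w(c) - x(q) = 57 - 43/40 = 2237/40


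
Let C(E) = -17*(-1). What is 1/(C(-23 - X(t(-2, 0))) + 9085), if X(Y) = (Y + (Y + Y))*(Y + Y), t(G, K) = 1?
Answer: 1/9102 ≈ 0.00010987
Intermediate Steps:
X(Y) = 6*Y² (X(Y) = (Y + 2*Y)*(2*Y) = (3*Y)*(2*Y) = 6*Y²)
C(E) = 17
1/(C(-23 - X(t(-2, 0))) + 9085) = 1/(17 + 9085) = 1/9102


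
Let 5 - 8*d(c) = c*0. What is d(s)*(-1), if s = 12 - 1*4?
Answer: -5/8 ≈ -0.62500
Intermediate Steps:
s = 8 (s = 12 - 4 = 8)
d(c) = 5/8 (d(c) = 5/8 - c*0/8 = 5/8 - ⅛*0 = 5/8 + 0 = 5/8)
d(s)*(-1) = (5/8)*(-1) = -5/8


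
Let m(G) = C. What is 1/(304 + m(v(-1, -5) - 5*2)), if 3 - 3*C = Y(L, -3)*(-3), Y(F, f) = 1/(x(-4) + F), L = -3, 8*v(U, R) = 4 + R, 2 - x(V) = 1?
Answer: 2/609 ≈ 0.0032841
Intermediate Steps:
x(V) = 1 (x(V) = 2 - 1*1 = 2 - 1 = 1)
v(U, R) = ½ + R/8 (v(U, R) = (4 + R)/8 = ½ + R/8)
Y(F, f) = 1/(1 + F)
C = ½ (C = 1 - (-3)/(3*(1 - 3)) = 1 - (-3)/(3*(-2)) = 1 - (-1)*(-3)/6 = 1 - ⅓*3/2 = 1 - ½ = ½ ≈ 0.50000)
m(G) = ½
1/(304 + m(v(-1, -5) - 5*2)) = 1/(304 + ½) = 1/(609/2) = 2/609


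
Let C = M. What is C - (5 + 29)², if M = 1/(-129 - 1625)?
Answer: -2027625/1754 ≈ -1156.0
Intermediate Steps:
M = -1/1754 (M = 1/(-1754) = -1/1754 ≈ -0.00057013)
C = -1/1754 ≈ -0.00057013
C - (5 + 29)² = -1/1754 - (5 + 29)² = -1/1754 - 1*34² = -1/1754 - 1*1156 = -1/1754 - 1156 = -2027625/1754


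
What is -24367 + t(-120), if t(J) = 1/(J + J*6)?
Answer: -20468281/840 ≈ -24367.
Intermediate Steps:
t(J) = 1/(7*J) (t(J) = 1/(J + 6*J) = 1/(7*J))
-24367 + t(-120) = -24367 + (⅐)/(-120) = -24367 + (⅐)*(-1/120) = -24367 - 1/840 = -20468281/840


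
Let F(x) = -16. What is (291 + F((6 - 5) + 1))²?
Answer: 75625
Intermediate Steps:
(291 + F((6 - 5) + 1))² = (291 - 16)² = 275² = 75625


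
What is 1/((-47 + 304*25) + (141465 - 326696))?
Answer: -1/177678 ≈ -5.6282e-6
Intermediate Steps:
1/((-47 + 304*25) + (141465 - 326696)) = 1/((-47 + 7600) - 185231) = 1/(7553 - 185231) = 1/(-177678) = -1/177678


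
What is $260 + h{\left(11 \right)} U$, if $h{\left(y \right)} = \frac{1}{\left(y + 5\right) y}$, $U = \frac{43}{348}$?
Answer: $\frac{15924523}{61248} \approx 260.0$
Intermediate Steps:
$U = \frac{43}{348}$ ($U = 43 \cdot \frac{1}{348} = \frac{43}{348} \approx 0.12356$)
$h{\left(y \right)} = \frac{1}{y \left(5 + y\right)}$ ($h{\left(y \right)} = \frac{1}{\left(5 + y\right) y} = \frac{1}{y \left(5 + y\right)}$)
$260 + h{\left(11 \right)} U = 260 + \frac{1}{11 \left(5 + 11\right)} \frac{43}{348} = 260 + \frac{1}{11 \cdot 16} \cdot \frac{43}{348} = 260 + \frac{1}{11} \cdot \frac{1}{16} \cdot \frac{43}{348} = 260 + \frac{1}{176} \cdot \frac{43}{348} = 260 + \frac{43}{61248} = \frac{15924523}{61248}$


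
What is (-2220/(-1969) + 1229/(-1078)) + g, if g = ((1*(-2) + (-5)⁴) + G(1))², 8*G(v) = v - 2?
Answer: 217786457747/561344 ≈ 3.8797e+5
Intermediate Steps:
G(v) = -¼ + v/8 (G(v) = (v - 2)/8 = (-2 + v)/8 = -¼ + v/8)
g = 24830289/64 (g = ((1*(-2) + (-5)⁴) + (-¼ + (⅛)*1))² = ((-2 + 625) + (-¼ + ⅛))² = (623 - ⅛)² = (4983/8)² = 24830289/64 ≈ 3.8797e+5)
(-2220/(-1969) + 1229/(-1078)) + g = (-2220/(-1969) + 1229/(-1078)) + 24830289/64 = (-2220*(-1/1969) + 1229*(-1/1078)) + 24830289/64 = (2220/1969 - 1229/1078) + 24830289/64 = -221/17542 + 24830289/64 = 217786457747/561344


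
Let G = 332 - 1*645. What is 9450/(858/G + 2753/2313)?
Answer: -1368301410/224573 ≈ -6092.9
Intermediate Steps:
G = -313 (G = 332 - 645 = -313)
9450/(858/G + 2753/2313) = 9450/(858/(-313) + 2753/2313) = 9450/(858*(-1/313) + 2753*(1/2313)) = 9450/(-858/313 + 2753/2313) = 9450/(-1122865/723969) = 9450*(-723969/1122865) = -1368301410/224573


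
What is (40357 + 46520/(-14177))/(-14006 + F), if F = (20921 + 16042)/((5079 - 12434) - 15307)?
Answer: -1440534376542/500040015055 ≈ -2.8808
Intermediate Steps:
F = -4107/2518 (F = 36963/(-7355 - 15307) = 36963/(-22662) = 36963*(-1/22662) = -4107/2518 ≈ -1.6311)
(40357 + 46520/(-14177))/(-14006 + F) = (40357 + 46520/(-14177))/(-14006 - 4107/2518) = (40357 + 46520*(-1/14177))/(-35271215/2518) = (40357 - 46520/14177)*(-2518/35271215) = (572094669/14177)*(-2518/35271215) = -1440534376542/500040015055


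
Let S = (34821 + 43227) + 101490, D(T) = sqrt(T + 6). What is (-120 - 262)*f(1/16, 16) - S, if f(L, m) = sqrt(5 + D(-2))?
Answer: -179538 - 382*sqrt(7) ≈ -1.8055e+5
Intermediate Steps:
D(T) = sqrt(6 + T)
f(L, m) = sqrt(7) (f(L, m) = sqrt(5 + sqrt(6 - 2)) = sqrt(5 + sqrt(4)) = sqrt(5 + 2) = sqrt(7))
S = 179538 (S = 78048 + 101490 = 179538)
(-120 - 262)*f(1/16, 16) - S = (-120 - 262)*sqrt(7) - 1*179538 = -382*sqrt(7) - 179538 = -179538 - 382*sqrt(7)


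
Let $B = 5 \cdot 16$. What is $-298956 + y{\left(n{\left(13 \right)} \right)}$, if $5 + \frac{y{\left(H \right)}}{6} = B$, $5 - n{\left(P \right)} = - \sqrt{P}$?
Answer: $-298506$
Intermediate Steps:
$n{\left(P \right)} = 5 + \sqrt{P}$ ($n{\left(P \right)} = 5 - - \sqrt{P} = 5 + \sqrt{P}$)
$B = 80$
$y{\left(H \right)} = 450$ ($y{\left(H \right)} = -30 + 6 \cdot 80 = -30 + 480 = 450$)
$-298956 + y{\left(n{\left(13 \right)} \right)} = -298956 + 450 = -298506$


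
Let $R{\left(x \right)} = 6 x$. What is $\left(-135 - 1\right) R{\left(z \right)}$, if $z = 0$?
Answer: $0$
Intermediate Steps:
$\left(-135 - 1\right) R{\left(z \right)} = \left(-135 - 1\right) 6 \cdot 0 = \left(-136\right) 0 = 0$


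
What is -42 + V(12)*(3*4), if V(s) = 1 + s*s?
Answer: 1698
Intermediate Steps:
V(s) = 1 + s²
-42 + V(12)*(3*4) = -42 + (1 + 12²)*(3*4) = -42 + (1 + 144)*12 = -42 + 145*12 = -42 + 1740 = 1698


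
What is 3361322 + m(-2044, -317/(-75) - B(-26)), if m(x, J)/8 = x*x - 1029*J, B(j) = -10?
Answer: 916692402/25 ≈ 3.6668e+7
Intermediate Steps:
m(x, J) = -8232*J + 8*x² (m(x, J) = 8*(x*x - 1029*J) = 8*(x² - 1029*J) = -8232*J + 8*x²)
3361322 + m(-2044, -317/(-75) - B(-26)) = 3361322 + (-8232*(-317/(-75) - 1*(-10)) + 8*(-2044)²) = 3361322 + (-8232*(-317*(-1/75) + 10) + 8*4177936) = 3361322 + (-8232*(317/75 + 10) + 33423488) = 3361322 + (-8232*1067/75 + 33423488) = 3361322 + (-2927848/25 + 33423488) = 3361322 + 832659352/25 = 916692402/25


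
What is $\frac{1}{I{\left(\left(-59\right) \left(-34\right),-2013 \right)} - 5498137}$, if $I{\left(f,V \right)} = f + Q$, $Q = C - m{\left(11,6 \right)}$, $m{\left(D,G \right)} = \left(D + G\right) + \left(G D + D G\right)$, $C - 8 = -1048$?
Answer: $- \frac{1}{5497320} \approx -1.8191 \cdot 10^{-7}$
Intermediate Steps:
$C = -1040$ ($C = 8 - 1048 = -1040$)
$m{\left(D,G \right)} = D + G + 2 D G$ ($m{\left(D,G \right)} = \left(D + G\right) + \left(D G + D G\right) = \left(D + G\right) + 2 D G = D + G + 2 D G$)
$Q = -1189$ ($Q = -1040 - \left(11 + 6 + 2 \cdot 11 \cdot 6\right) = -1040 - \left(11 + 6 + 132\right) = -1040 - 149 = -1189$)
$I{\left(f,V \right)} = -1189 + f$ ($I{\left(f,V \right)} = f - 1189 = -1189 + f$)
$\frac{1}{I{\left(\left(-59\right) \left(-34\right),-2013 \right)} - 5498137} = \frac{1}{\left(-1189 - -2006\right) - 5498137} = \frac{1}{\left(-1189 + 2006\right) - 5498137} = \frac{1}{817 - 5498137} = \frac{1}{-5497320} = - \frac{1}{5497320}$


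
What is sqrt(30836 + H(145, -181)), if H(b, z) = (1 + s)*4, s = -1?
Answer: 2*sqrt(7709) ≈ 175.60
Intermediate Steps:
H(b, z) = 0 (H(b, z) = (1 - 1)*4 = 0*4 = 0)
sqrt(30836 + H(145, -181)) = sqrt(30836 + 0) = sqrt(30836) = 2*sqrt(7709)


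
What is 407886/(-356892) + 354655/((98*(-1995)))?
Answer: -245618243/83066613 ≈ -2.9569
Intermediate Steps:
407886/(-356892) + 354655/((98*(-1995))) = 407886*(-1/356892) + 354655/(-195510) = -67981/59482 + 354655*(-1/195510) = -67981/59482 - 10133/5586 = -245618243/83066613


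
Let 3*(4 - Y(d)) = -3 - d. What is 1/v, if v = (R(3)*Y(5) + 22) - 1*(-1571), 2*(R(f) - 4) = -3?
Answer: 3/4829 ≈ 0.00062125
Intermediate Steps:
R(f) = 5/2 (R(f) = 4 + (½)*(-3) = 4 - 3/2 = 5/2)
Y(d) = 5 + d/3 (Y(d) = 4 - (-3 - d)/3 = 4 + (1 + d/3) = 5 + d/3)
v = 4829/3 (v = (5*(5 + (⅓)*5)/2 + 22) - 1*(-1571) = (5*(5 + 5/3)/2 + 22) + 1571 = ((5/2)*(20/3) + 22) + 1571 = (50/3 + 22) + 1571 = 116/3 + 1571 = 4829/3 ≈ 1609.7)
1/v = 1/(4829/3) = 3/4829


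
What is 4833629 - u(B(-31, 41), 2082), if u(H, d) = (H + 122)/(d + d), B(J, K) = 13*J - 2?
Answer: 20127231439/4164 ≈ 4.8336e+6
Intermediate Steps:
B(J, K) = -2 + 13*J
u(H, d) = (122 + H)/(2*d) (u(H, d) = (122 + H)/((2*d)) = (122 + H)*(1/(2*d)) = (122 + H)/(2*d))
4833629 - u(B(-31, 41), 2082) = 4833629 - (122 + (-2 + 13*(-31)))/(2*2082) = 4833629 - (122 + (-2 - 403))/(2*2082) = 4833629 - (122 - 405)/(2*2082) = 4833629 - (-283)/(2*2082) = 4833629 - 1*(-283/4164) = 4833629 + 283/4164 = 20127231439/4164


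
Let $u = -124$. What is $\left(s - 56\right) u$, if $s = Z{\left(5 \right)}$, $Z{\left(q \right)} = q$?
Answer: $6324$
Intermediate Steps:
$s = 5$
$\left(s - 56\right) u = \left(5 - 56\right) \left(-124\right) = \left(-51\right) \left(-124\right) = 6324$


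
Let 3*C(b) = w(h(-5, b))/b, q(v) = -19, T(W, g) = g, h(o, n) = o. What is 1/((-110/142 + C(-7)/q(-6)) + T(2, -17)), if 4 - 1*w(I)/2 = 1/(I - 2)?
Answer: -198303/3520648 ≈ -0.056326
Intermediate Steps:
w(I) = 8 - 2/(-2 + I) (w(I) = 8 - 2/(I - 2) = 8 - 2/(-2 + I))
C(b) = 58/(21*b) (C(b) = ((2*(-9 + 4*(-5))/(-2 - 5))/b)/3 = ((2*(-9 - 20)/(-7))/b)/3 = ((2*(-⅐)*(-29))/b)/3 = (58/(7*b))/3 = 58/(21*b))
1/((-110/142 + C(-7)/q(-6)) + T(2, -17)) = 1/((-110/142 + ((58/21)/(-7))/(-19)) - 17) = 1/((-110*1/142 + ((58/21)*(-⅐))*(-1/19)) - 17) = 1/((-55/71 - 58/147*(-1/19)) - 17) = 1/((-55/71 + 58/2793) - 17) = 1/(-149497/198303 - 17) = 1/(-3520648/198303) = -198303/3520648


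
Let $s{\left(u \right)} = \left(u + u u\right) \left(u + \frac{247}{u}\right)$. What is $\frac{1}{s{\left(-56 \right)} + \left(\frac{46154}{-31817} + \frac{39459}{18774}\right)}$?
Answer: $- \frac{28444398}{5292488391403} \approx -5.3745 \cdot 10^{-6}$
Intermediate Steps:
$s{\left(u \right)} = \left(u + u^{2}\right) \left(u + \frac{247}{u}\right)$
$\frac{1}{s{\left(-56 \right)} + \left(\frac{46154}{-31817} + \frac{39459}{18774}\right)} = \frac{1}{\left(247 + \left(-56\right)^{2} + \left(-56\right)^{3} + 247 \left(-56\right)\right) + \left(\frac{46154}{-31817} + \frac{39459}{18774}\right)} = \frac{1}{\left(247 + 3136 - 175616 - 13832\right) + \left(46154 \left(- \frac{1}{31817}\right) + 39459 \cdot \frac{1}{18774}\right)} = \frac{1}{-186065 + \left(- \frac{46154}{31817} + \frac{1879}{894}\right)} = \frac{1}{-186065 + \frac{18522467}{28444398}} = \frac{1}{- \frac{5292488391403}{28444398}} = - \frac{28444398}{5292488391403}$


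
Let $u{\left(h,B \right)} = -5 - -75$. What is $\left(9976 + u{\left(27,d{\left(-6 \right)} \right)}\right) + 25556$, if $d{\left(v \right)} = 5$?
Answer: $35602$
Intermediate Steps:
$u{\left(h,B \right)} = 70$ ($u{\left(h,B \right)} = -5 + 75 = 70$)
$\left(9976 + u{\left(27,d{\left(-6 \right)} \right)}\right) + 25556 = \left(9976 + 70\right) + 25556 = 10046 + 25556 = 35602$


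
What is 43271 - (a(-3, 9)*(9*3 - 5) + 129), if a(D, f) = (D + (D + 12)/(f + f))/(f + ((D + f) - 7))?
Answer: 345191/8 ≈ 43149.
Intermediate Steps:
a(D, f) = (D + (12 + D)/(2*f))/(-7 + D + 2*f) (a(D, f) = (D + (12 + D)/((2*f)))/(f + (-7 + D + f)) = (D + (12 + D)*(1/(2*f)))/(-7 + D + 2*f) = (D + (12 + D)/(2*f))/(-7 + D + 2*f))
43271 - (a(-3, 9)*(9*3 - 5) + 129) = 43271 - (((6 + (1/2)*(-3) - 3*9)/(9*(-7 - 3 + 2*9)))*(9*3 - 5) + 129) = 43271 - (((6 - 3/2 - 27)/(9*(-7 - 3 + 18)))*(27 - 5) + 129) = 43271 - (((1/9)*(-45/2)/8)*22 + 129) = 43271 - (((1/9)*(1/8)*(-45/2))*22 + 129) = 43271 - (-5/16*22 + 129) = 43271 - (-55/8 + 129) = 43271 - 1*977/8 = 43271 - 977/8 = 345191/8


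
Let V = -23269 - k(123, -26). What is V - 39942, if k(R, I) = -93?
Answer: -63118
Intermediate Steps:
V = -23176 (V = -23269 - 1*(-93) = -23269 + 93 = -23176)
V - 39942 = -23176 - 39942 = -63118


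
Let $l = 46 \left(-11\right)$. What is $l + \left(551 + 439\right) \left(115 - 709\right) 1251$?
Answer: $-735663566$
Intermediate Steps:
$l = -506$
$l + \left(551 + 439\right) \left(115 - 709\right) 1251 = -506 + \left(551 + 439\right) \left(115 - 709\right) 1251 = -506 + 990 \left(-594\right) 1251 = -506 - 735663060 = -735663566$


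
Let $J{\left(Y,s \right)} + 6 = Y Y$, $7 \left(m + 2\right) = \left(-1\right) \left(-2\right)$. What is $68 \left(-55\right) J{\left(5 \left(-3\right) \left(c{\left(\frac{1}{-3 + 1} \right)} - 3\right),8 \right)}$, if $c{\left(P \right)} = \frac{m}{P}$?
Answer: $- \frac{6473940}{49} \approx -1.3212 \cdot 10^{5}$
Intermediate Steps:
$m = - \frac{12}{7}$ ($m = -2 + \frac{\left(-1\right) \left(-2\right)}{7} = -2 + \frac{1}{7} \cdot 2 = -2 + \frac{2}{7} = - \frac{12}{7} \approx -1.7143$)
$c{\left(P \right)} = - \frac{12}{7 P}$
$J{\left(Y,s \right)} = -6 + Y^{2}$ ($J{\left(Y,s \right)} = -6 + Y Y = -6 + Y^{2}$)
$68 \left(-55\right) J{\left(5 \left(-3\right) \left(c{\left(\frac{1}{-3 + 1} \right)} - 3\right),8 \right)} = 68 \left(-55\right) \left(-6 + \left(5 \left(-3\right) \left(- \frac{12}{7 \frac{1}{-3 + 1}} - 3\right)\right)^{2}\right) = - 3740 \left(-6 + \left(- 15 \left(- \frac{12}{7 \frac{1}{-2}} - 3\right)\right)^{2}\right) = - 3740 \left(-6 + \left(- 15 \left(- \frac{12}{7 \left(- \frac{1}{2}\right)} - 3\right)\right)^{2}\right) = - 3740 \left(-6 + \left(- 15 \left(\left(- \frac{12}{7}\right) \left(-2\right) - 3\right)\right)^{2}\right) = - 3740 \left(-6 + \left(- 15 \left(\frac{24}{7} - 3\right)\right)^{2}\right) = - 3740 \left(-6 + \left(\left(-15\right) \frac{3}{7}\right)^{2}\right) = - 3740 \left(-6 + \left(- \frac{45}{7}\right)^{2}\right) = - 3740 \left(-6 + \frac{2025}{49}\right) = \left(-3740\right) \frac{1731}{49} = - \frac{6473940}{49}$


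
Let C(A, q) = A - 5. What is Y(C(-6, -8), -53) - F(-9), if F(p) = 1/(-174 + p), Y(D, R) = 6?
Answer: 1099/183 ≈ 6.0055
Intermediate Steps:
C(A, q) = -5 + A
Y(C(-6, -8), -53) - F(-9) = 6 - 1/(-174 - 9) = 6 - 1/(-183) = 6 - 1*(-1/183) = 6 + 1/183 = 1099/183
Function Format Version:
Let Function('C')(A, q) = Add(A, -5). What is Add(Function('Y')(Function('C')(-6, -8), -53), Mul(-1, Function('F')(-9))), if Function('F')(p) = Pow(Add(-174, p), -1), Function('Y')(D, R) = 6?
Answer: Rational(1099, 183) ≈ 6.0055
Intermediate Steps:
Function('C')(A, q) = Add(-5, A)
Add(Function('Y')(Function('C')(-6, -8), -53), Mul(-1, Function('F')(-9))) = Add(6, Mul(-1, Pow(Add(-174, -9), -1))) = Add(6, Mul(-1, Pow(-183, -1))) = Add(6, Mul(-1, Rational(-1, 183))) = Add(6, Rational(1, 183)) = Rational(1099, 183)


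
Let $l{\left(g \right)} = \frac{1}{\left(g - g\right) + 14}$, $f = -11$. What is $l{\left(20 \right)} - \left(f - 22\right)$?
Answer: $\frac{463}{14} \approx 33.071$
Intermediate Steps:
$l{\left(g \right)} = \frac{1}{14}$ ($l{\left(g \right)} = \frac{1}{0 + 14} = \frac{1}{14}$)
$l{\left(20 \right)} - \left(f - 22\right) = \frac{1}{14} - \left(-11 - 22\right) = \frac{1}{14} - -33 = \frac{1}{14} + 33 = \frac{463}{14}$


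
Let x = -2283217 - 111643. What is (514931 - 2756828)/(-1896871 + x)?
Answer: 747299/1430577 ≈ 0.52238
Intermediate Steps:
x = -2394860
(514931 - 2756828)/(-1896871 + x) = (514931 - 2756828)/(-1896871 - 2394860) = -2241897/(-4291731) = -2241897*(-1/4291731) = 747299/1430577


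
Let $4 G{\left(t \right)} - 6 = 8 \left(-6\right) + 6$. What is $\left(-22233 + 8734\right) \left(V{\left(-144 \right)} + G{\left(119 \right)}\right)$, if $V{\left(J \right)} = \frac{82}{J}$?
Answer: $\frac{9300811}{72} \approx 1.2918 \cdot 10^{5}$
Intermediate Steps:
$G{\left(t \right)} = -9$ ($G{\left(t \right)} = \frac{3}{2} + \frac{8 \left(-6\right) + 6}{4} = \frac{3}{2} + \frac{-48 + 6}{4} = \frac{3}{2} + \frac{1}{4} \left(-42\right) = \frac{3}{2} - \frac{21}{2} = -9$)
$\left(-22233 + 8734\right) \left(V{\left(-144 \right)} + G{\left(119 \right)}\right) = \left(-22233 + 8734\right) \left(\frac{82}{-144} - 9\right) = - 13499 \left(82 \left(- \frac{1}{144}\right) - 9\right) = - 13499 \left(- \frac{41}{72} - 9\right) = \left(-13499\right) \left(- \frac{689}{72}\right) = \frac{9300811}{72}$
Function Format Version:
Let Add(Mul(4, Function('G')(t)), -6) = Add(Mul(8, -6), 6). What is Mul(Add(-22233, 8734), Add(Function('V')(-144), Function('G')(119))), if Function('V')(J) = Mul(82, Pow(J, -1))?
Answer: Rational(9300811, 72) ≈ 1.2918e+5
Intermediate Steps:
Function('G')(t) = -9 (Function('G')(t) = Add(Rational(3, 2), Mul(Rational(1, 4), Add(Mul(8, -6), 6))) = Add(Rational(3, 2), Mul(Rational(1, 4), Add(-48, 6))) = Add(Rational(3, 2), Mul(Rational(1, 4), -42)) = Add(Rational(3, 2), Rational(-21, 2)) = -9)
Mul(Add(-22233, 8734), Add(Function('V')(-144), Function('G')(119))) = Mul(Add(-22233, 8734), Add(Mul(82, Pow(-144, -1)), -9)) = Mul(-13499, Add(Mul(82, Rational(-1, 144)), -9)) = Mul(-13499, Add(Rational(-41, 72), -9)) = Mul(-13499, Rational(-689, 72)) = Rational(9300811, 72)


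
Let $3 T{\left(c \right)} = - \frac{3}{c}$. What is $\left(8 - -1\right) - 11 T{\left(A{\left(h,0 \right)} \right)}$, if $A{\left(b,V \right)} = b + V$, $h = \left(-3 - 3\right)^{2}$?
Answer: $\frac{335}{36} \approx 9.3056$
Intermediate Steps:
$h = 36$ ($h = \left(-6\right)^{2} = 36$)
$A{\left(b,V \right)} = V + b$
$T{\left(c \right)} = - \frac{1}{c}$ ($T{\left(c \right)} = \frac{\left(-3\right) \frac{1}{c}}{3} = - \frac{1}{c}$)
$\left(8 - -1\right) - 11 T{\left(A{\left(h,0 \right)} \right)} = \left(8 - -1\right) - 11 \left(- \frac{1}{0 + 36}\right) = \left(8 + 1\right) - 11 \left(- \frac{1}{36}\right) = 9 - 11 \left(\left(-1\right) \frac{1}{36}\right) = 9 - - \frac{11}{36} = 9 + \frac{11}{36} = \frac{335}{36}$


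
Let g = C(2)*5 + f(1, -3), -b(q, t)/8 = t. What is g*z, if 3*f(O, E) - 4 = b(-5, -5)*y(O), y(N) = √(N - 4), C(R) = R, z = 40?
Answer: 1360/3 + 1600*I*√3/3 ≈ 453.33 + 923.76*I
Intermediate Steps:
b(q, t) = -8*t
y(N) = √(-4 + N)
f(O, E) = 4/3 + 40*√(-4 + O)/3 (f(O, E) = 4/3 + ((-8*(-5))*√(-4 + O))/3 = 4/3 + (40*√(-4 + O))/3 = 4/3 + 40*√(-4 + O)/3)
g = 34/3 + 40*I*√3/3 (g = 2*5 + (4/3 + 40*√(-4 + 1)/3) = 10 + (4/3 + 40*√(-3)/3) = 10 + (4/3 + 40*(I*√3)/3) = 10 + (4/3 + 40*I*√3/3) = 34/3 + 40*I*√3/3 ≈ 11.333 + 23.094*I)
g*z = (34/3 + 40*I*√3/3)*40 = 1360/3 + 1600*I*√3/3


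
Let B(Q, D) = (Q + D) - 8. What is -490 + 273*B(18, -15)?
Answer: -1855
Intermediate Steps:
B(Q, D) = -8 + D + Q (B(Q, D) = (D + Q) - 8 = -8 + D + Q)
-490 + 273*B(18, -15) = -490 + 273*(-8 - 15 + 18) = -490 + 273*(-5) = -490 - 1365 = -1855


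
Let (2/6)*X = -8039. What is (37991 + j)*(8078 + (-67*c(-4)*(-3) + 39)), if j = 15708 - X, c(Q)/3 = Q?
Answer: 443940280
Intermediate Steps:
X = -24117 (X = 3*(-8039) = -24117)
c(Q) = 3*Q
j = 39825 (j = 15708 - 1*(-24117) = 15708 + 24117 = 39825)
(37991 + j)*(8078 + (-67*c(-4)*(-3) + 39)) = (37991 + 39825)*(8078 + (-67*3*(-4)*(-3) + 39)) = 77816*(8078 + (-(-804)*(-3) + 39)) = 77816*(8078 + (-67*36 + 39)) = 77816*(8078 + (-2412 + 39)) = 77816*(8078 - 2373) = 77816*5705 = 443940280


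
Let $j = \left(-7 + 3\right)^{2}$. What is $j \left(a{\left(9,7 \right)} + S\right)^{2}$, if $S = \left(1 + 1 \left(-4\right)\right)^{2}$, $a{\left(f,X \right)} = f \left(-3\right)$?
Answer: $5184$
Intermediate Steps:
$a{\left(f,X \right)} = - 3 f$
$j = 16$ ($j = \left(-4\right)^{2} = 16$)
$S = 9$ ($S = \left(1 - 4\right)^{2} = \left(-3\right)^{2} = 9$)
$j \left(a{\left(9,7 \right)} + S\right)^{2} = 16 \left(\left(-3\right) 9 + 9\right)^{2} = 16 \left(-27 + 9\right)^{2} = 16 \left(-18\right)^{2} = 16 \cdot 324 = 5184$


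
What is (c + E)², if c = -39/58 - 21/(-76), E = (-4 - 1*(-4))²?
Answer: 762129/4857616 ≈ 0.15689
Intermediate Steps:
E = 0 (E = (-4 + 4)² = 0² = 0)
c = -873/2204 (c = -39*1/58 - 21*(-1/76) = -39/58 + 21/76 = -873/2204 ≈ -0.39610)
(c + E)² = (-873/2204 + 0)² = (-873/2204)² = 762129/4857616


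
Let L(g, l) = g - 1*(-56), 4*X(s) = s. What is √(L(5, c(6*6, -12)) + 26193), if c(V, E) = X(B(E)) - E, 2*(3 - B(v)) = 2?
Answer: √26254 ≈ 162.03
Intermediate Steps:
B(v) = 2 (B(v) = 3 - ½*2 = 3 - 1 = 2)
X(s) = s/4
c(V, E) = ½ - E (c(V, E) = (¼)*2 - E = ½ - E)
L(g, l) = 56 + g (L(g, l) = g + 56 = 56 + g)
√(L(5, c(6*6, -12)) + 26193) = √((56 + 5) + 26193) = √(61 + 26193) = √26254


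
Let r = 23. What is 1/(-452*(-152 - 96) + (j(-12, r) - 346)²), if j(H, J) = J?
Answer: 1/216425 ≈ 4.6205e-6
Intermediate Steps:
1/(-452*(-152 - 96) + (j(-12, r) - 346)²) = 1/(-452*(-152 - 96) + (23 - 346)²) = 1/(-452*(-248) + (-323)²) = 1/(112096 + 104329) = 1/216425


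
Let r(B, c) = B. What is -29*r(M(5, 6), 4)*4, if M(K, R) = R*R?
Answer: -4176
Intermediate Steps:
M(K, R) = R²
-29*r(M(5, 6), 4)*4 = -29*6²*4 = -29*36*4 = -1044*4 = -4176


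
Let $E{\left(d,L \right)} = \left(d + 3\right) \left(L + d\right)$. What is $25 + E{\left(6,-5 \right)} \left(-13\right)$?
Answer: $-92$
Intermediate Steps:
$E{\left(d,L \right)} = \left(3 + d\right) \left(L + d\right)$
$25 + E{\left(6,-5 \right)} \left(-13\right) = 25 + \left(6^{2} + 3 \left(-5\right) + 3 \cdot 6 - 30\right) \left(-13\right) = 25 + \left(36 - 15 + 18 - 30\right) \left(-13\right) = 25 + 9 \left(-13\right) = 25 - 117 = -92$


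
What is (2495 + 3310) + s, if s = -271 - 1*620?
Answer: 4914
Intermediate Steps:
s = -891 (s = -271 - 620 = -891)
(2495 + 3310) + s = (2495 + 3310) - 891 = 5805 - 891 = 4914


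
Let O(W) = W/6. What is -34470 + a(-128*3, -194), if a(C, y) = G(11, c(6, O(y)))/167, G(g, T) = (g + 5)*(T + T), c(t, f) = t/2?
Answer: -5756394/167 ≈ -34469.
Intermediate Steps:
O(W) = W/6 (O(W) = W*(⅙) = W/6)
c(t, f) = t/2 (c(t, f) = t*(½) = t/2)
G(g, T) = 2*T*(5 + g) (G(g, T) = (5 + g)*(2*T) = 2*T*(5 + g))
a(C, y) = 96/167 (a(C, y) = (2*((½)*6)*(5 + 11))/167 = (2*3*16)*(1/167) = 96*(1/167) = 96/167)
-34470 + a(-128*3, -194) = -34470 + 96/167 = -5756394/167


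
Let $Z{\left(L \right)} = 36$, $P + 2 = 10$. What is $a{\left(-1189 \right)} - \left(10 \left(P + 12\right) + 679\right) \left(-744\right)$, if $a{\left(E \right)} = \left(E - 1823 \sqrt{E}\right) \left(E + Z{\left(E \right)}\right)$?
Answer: $2024893 + 2101919 i \sqrt{1189} \approx 2.0249 \cdot 10^{6} + 7.2478 \cdot 10^{7} i$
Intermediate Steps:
$P = 8$ ($P = -2 + 10 = 8$)
$a{\left(E \right)} = \left(36 + E\right) \left(E - 1823 \sqrt{E}\right)$ ($a{\left(E \right)} = \left(E - 1823 \sqrt{E}\right) \left(E + 36\right) = \left(E - 1823 \sqrt{E}\right) \left(36 + E\right) = \left(36 + E\right) \left(E - 1823 \sqrt{E}\right)$)
$a{\left(-1189 \right)} - \left(10 \left(P + 12\right) + 679\right) \left(-744\right) = \left(\left(-1189\right)^{2} - 65628 \sqrt{-1189} - 1823 \left(-1189\right)^{\frac{3}{2}} + 36 \left(-1189\right)\right) - \left(10 \left(8 + 12\right) + 679\right) \left(-744\right) = \left(1413721 - 65628 i \sqrt{1189} - 1823 \left(- 1189 i \sqrt{1189}\right) - 42804\right) - \left(10 \cdot 20 + 679\right) \left(-744\right) = \left(1413721 - 65628 i \sqrt{1189} + 2167547 i \sqrt{1189} - 42804\right) - \left(200 + 679\right) \left(-744\right) = \left(1370917 + 2101919 i \sqrt{1189}\right) - 879 \left(-744\right) = \left(1370917 + 2101919 i \sqrt{1189}\right) - -653976 = \left(1370917 + 2101919 i \sqrt{1189}\right) + 653976 = 2024893 + 2101919 i \sqrt{1189}$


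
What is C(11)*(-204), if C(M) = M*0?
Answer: 0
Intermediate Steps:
C(M) = 0
C(11)*(-204) = 0*(-204) = 0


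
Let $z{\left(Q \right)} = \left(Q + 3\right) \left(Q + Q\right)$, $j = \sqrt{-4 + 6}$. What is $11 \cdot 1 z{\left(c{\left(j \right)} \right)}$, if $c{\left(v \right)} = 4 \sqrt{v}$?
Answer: $264 \sqrt[4]{2} + 352 \sqrt{2} \approx 811.75$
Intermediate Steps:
$j = \sqrt{2} \approx 1.4142$
$z{\left(Q \right)} = 2 Q \left(3 + Q\right)$ ($z{\left(Q \right)} = \left(3 + Q\right) 2 Q = 2 Q \left(3 + Q\right)$)
$11 \cdot 1 z{\left(c{\left(j \right)} \right)} = 11 \cdot 1 \cdot 2 \cdot 4 \sqrt{\sqrt{2}} \left(3 + 4 \sqrt{\sqrt{2}}\right) = 11 \cdot 2 \cdot 4 \sqrt[4]{2} \left(3 + 4 \sqrt[4]{2}\right) = 11 \cdot 8 \sqrt[4]{2} \left(3 + 4 \sqrt[4]{2}\right) = 88 \sqrt[4]{2} \left(3 + 4 \sqrt[4]{2}\right)$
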